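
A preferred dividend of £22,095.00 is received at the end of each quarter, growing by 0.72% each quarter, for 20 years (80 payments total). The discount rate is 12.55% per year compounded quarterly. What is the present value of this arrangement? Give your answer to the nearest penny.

£776,917.70

Periodic rate r = 0.1255/4 per quarter; n is counted in quarters.
Growing ordinary annuity: PV = PMT₁ × [1 − ((1+g)/(1+r))^n] / (r − g) = 22,095 × [1 − ((1+0.0072)/(1+r))^80] / (r − 0.0072) = £776,917.70.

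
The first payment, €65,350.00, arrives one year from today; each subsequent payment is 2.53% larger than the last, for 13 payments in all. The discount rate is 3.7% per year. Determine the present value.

€766,010.50

Periodic rate r = 0.037 per year.
Growing ordinary annuity: PV = PMT₁ × [1 − ((1+g)/(1+r))^n] / (r − g) = 65,350 × [1 − ((1+0.0253)/(1+r))^13] / (r − 0.0253) = €766,010.50.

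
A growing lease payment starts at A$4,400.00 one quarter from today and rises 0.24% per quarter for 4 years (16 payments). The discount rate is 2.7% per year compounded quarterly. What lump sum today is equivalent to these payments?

Periodic rate r = 0.027/4 per quarter; n is counted in quarters.
Growing ordinary annuity: PV = PMT₁ × [1 − ((1+g)/(1+r))^n] / (r − g) = 4,400 × [1 − ((1+0.0024)/(1+r))^16] / (r − 0.0024) = A$67,706.94.

A$67,706.94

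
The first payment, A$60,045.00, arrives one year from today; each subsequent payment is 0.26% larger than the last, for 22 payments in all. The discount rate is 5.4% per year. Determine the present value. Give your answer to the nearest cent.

A$779,298.05

Periodic rate r = 0.054 per year.
Growing ordinary annuity: PV = PMT₁ × [1 − ((1+g)/(1+r))^n] / (r − g) = 60,045 × [1 − ((1+0.0026)/(1+r))^22] / (r − 0.0026) = A$779,298.05.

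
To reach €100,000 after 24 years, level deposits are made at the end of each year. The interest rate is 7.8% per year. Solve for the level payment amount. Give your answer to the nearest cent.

Level ordinary annuity; solve FV = PMT × [((1+r)^n − 1)/r] for PMT.
Periodic rate r = 0.078 per year.
With n = 24: PMT = 100,000 / ([((1+r)^n − 1)/r]) = €1,539.90

€1,539.90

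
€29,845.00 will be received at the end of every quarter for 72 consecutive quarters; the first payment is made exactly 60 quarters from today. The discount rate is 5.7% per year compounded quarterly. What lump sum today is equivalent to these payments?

€580,727.57

Ordinary annuity of 72 payments, first payment at period 60.
Periodic rate r = 0.057/4 per quarter; n is counted in quarters.
The ordinary-annuity PV formula values the stream one period before the first payment (period 59); discount that back 59 periods:
PV₀ = 29,845 × [1 − (1+r)^−72] / r × (1+r)^−59 = €580,727.57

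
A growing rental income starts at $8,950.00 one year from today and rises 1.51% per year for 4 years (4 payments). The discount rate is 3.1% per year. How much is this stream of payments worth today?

Periodic rate r = 0.031 per year.
Growing ordinary annuity: PV = PMT₁ × [1 − ((1+g)/(1+r))^n] / (r − g) = 8,950 × [1 − ((1+0.0151)/(1+r))^4] / (r − 0.0151) = $33,928.54.

$33,928.54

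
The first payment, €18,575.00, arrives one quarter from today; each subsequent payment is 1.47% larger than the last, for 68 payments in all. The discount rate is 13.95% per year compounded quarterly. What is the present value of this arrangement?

Periodic rate r = 0.1395/4 per quarter; n is counted in quarters.
Growing ordinary annuity: PV = PMT₁ × [1 − ((1+g)/(1+r))^n] / (r − g) = 18,575 × [1 − ((1+0.0147)/(1+r))^68] / (r − 0.0147) = €679,315.04.

€679,315.04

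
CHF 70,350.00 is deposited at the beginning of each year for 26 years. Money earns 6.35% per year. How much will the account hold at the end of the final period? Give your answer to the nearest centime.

CHF 4,661,639.82

This is an annuity due: 26 deposits of CHF 70,350.00 at the beginning of each year.
Periodic rate r = 0.0635 per year.
FV = PMT × [((1+r)^n − 1)/r] × (1+r) = 70,350 × [(1+r)^26 − 1] / r × (1+r) = CHF 4,661,639.82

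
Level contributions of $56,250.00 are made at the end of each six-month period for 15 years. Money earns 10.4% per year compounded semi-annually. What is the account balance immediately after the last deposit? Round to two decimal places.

$3,868,111.70

This is an ordinary annuity: 30 deposits of $56,250.00 at the end of each six-month period.
Periodic rate r = 0.104/2 per half-year; n is counted in half-years.
FV = PMT × [((1+r)^n − 1)/r] = 56,250 × [(1+r)^30 − 1] / r = $3,868,111.70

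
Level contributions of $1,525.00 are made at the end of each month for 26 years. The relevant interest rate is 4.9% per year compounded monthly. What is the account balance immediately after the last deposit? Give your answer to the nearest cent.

$958,271.12

This is an ordinary annuity: 312 deposits of $1,525.00 at the end of each month.
Periodic rate r = 0.049/12 per month; n is counted in months.
FV = PMT × [((1+r)^n − 1)/r] = 1,525 × [(1+r)^312 − 1] / r = $958,271.12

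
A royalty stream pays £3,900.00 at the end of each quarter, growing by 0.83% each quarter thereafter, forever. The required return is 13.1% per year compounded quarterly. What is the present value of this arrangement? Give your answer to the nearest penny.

£159,509.20

Periodic rate r = 0.131/4 per quarter.
Growing perpetuity (Gordon): PV = PMT₁ / (r − g) = 3,900 / (r − 0.0083) = £159,509.20.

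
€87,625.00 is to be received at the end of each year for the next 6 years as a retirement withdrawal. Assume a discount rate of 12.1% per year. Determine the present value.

This is an ordinary annuity: 6 payments of €87,625.00 at the end of each year.
Periodic rate r = 0.121 per year.
PV = PMT × [(1 − (1+r)^−n)/r] = 87,625 × [1 − (1+r)^−6] / r = €359,244.04

€359,244.04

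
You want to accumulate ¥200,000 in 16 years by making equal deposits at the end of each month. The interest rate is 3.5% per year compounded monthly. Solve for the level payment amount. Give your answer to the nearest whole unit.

Level ordinary annuity; solve FV = PMT × [((1+r)^n − 1)/r] for PMT.
Periodic rate r = 0.035/12 per month; n is counted in months.
With n = 192: PMT = 200,000 / ([((1+r)^n − 1)/r]) = ¥779

¥779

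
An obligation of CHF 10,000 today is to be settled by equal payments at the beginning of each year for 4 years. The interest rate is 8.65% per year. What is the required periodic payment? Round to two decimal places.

Level annuity due; solve PV = PMT × [(1 − (1+r)^−n)/r] × (1+r) for PMT.
Periodic rate r = 0.0865 per year.
With n = 4: PMT = 10,000 / ([(1 − (1+r)^−n)/r] × (1+r)) = CHF 2,819.15

CHF 2,819.15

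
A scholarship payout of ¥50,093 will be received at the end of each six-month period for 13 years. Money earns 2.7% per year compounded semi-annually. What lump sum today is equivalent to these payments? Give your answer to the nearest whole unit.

¥1,092,255

This is an ordinary annuity: 26 payments of ¥50,093 at the end of each six-month period.
Periodic rate r = 0.027/2 per half-year; n is counted in half-years.
PV = PMT × [(1 − (1+r)^−n)/r] = 50,093 × [1 − (1+r)^−26] / r = ¥1,092,255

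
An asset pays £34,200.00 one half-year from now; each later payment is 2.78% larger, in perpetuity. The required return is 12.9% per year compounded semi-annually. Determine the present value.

£931,880.11

Periodic rate r = 0.129/2 per half-year.
Growing perpetuity (Gordon): PV = PMT₁ / (r − g) = 34,200 / (r − 0.0278) = £931,880.11.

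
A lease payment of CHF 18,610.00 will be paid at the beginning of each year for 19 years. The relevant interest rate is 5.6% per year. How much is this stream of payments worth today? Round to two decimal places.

CHF 226,305.67

This is an annuity due: 19 payments of CHF 18,610.00 at the beginning of each year.
Periodic rate r = 0.056 per year.
PV = PMT × [(1 − (1+r)^−n)/r] × (1+r) = 18,610 × [1 − (1+r)^−19] / r × (1+r) = CHF 226,305.67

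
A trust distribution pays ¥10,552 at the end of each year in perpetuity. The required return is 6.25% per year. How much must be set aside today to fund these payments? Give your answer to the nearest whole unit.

Periodic rate r = 0.0625 per year.
Level perpetuity: PV = PMT / r = 10,552 / (0.0625) = ¥168,832.

¥168,832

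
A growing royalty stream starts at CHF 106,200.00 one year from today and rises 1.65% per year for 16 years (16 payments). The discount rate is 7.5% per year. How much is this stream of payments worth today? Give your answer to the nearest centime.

Periodic rate r = 0.075 per year.
Growing ordinary annuity: PV = PMT₁ × [1 − ((1+g)/(1+r))^n] / (r − g) = 106,200 × [1 − ((1+0.0165)/(1+r))^16] / (r − 0.0165) = CHF 1,073,815.98.

CHF 1,073,815.98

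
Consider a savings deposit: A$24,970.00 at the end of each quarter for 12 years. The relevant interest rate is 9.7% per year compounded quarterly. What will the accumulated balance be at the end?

A$2,222,630.89

This is an ordinary annuity: 48 deposits of A$24,970.00 at the end of each quarter.
Periodic rate r = 0.097/4 per quarter; n is counted in quarters.
FV = PMT × [((1+r)^n − 1)/r] = 24,970 × [(1+r)^48 − 1] / r = A$2,222,630.89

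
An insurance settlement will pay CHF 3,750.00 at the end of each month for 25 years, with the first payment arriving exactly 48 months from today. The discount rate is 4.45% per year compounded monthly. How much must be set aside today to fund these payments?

CHF 569,840.86

Ordinary annuity of 300 payments, first payment at period 48.
Periodic rate r = 0.0445/12 per month; n is counted in months.
The ordinary-annuity PV formula values the stream one period before the first payment (period 47); discount that back 47 periods:
PV₀ = 3,750 × [1 − (1+r)^−300] / r × (1+r)^−47 = CHF 569,840.86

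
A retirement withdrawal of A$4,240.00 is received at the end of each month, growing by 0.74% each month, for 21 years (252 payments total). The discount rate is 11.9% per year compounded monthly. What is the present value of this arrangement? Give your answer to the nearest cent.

Periodic rate r = 0.119/12 per month; n is counted in months.
Growing ordinary annuity: PV = PMT₁ × [1 − ((1+g)/(1+r))^n] / (r − g) = 4,240 × [1 − ((1+0.0074)/(1+r))^252] / (r − 0.0074) = A$786,357.86.

A$786,357.86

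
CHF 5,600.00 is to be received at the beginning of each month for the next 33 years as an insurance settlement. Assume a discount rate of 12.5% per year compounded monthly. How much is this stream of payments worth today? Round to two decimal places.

This is an annuity due: 396 payments of CHF 5,600.00 at the beginning of each month.
Periodic rate r = 0.125/12 per month; n is counted in months.
PV = PMT × [(1 − (1+r)^−n)/r] × (1+r) = 5,600 × [1 − (1+r)^−396] / r × (1+r) = CHF 534,230.64

CHF 534,230.64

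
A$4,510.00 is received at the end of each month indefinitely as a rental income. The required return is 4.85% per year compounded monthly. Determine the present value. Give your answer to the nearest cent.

Periodic rate r = 0.0485/12 per month.
Level perpetuity: PV = PMT / r = 4,510 / (0.0485/12) = A$1,115,876.29.

A$1,115,876.29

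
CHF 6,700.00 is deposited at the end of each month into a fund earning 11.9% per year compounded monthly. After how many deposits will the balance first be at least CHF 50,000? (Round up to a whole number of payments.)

Periodic rate r = 0.119/12 per month; n is counted in months.
Ordinary annuity FV: 50,000 = 6,700 × [((1+r)^n − 1)/r].
(1+r)^n = 1 + 50,000 × r / 6,700, so n = ln(1 + 50,000·r/6,700) / ln(1+r) = 7.24.
Round up to a whole number of payments: n = 8.

8 payments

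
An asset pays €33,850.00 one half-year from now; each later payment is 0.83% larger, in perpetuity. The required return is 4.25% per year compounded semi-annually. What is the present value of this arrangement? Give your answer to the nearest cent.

€2,613,899.61

Periodic rate r = 0.0425/2 per half-year.
Growing perpetuity (Gordon): PV = PMT₁ / (r − g) = 33,850 / (r − 0.0083) = €2,613,899.61.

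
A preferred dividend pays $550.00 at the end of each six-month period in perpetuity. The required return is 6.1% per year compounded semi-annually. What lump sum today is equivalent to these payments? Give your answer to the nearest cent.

$18,032.79

Periodic rate r = 0.061/2 per half-year.
Level perpetuity: PV = PMT / r = 550 / (0.061/2) = $18,032.79.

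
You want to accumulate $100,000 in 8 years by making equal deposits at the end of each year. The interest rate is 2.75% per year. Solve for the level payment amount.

$11,345.79

Level ordinary annuity; solve FV = PMT × [((1+r)^n − 1)/r] for PMT.
Periodic rate r = 0.0275 per year.
With n = 8: PMT = 100,000 / ([((1+r)^n − 1)/r]) = $11,345.79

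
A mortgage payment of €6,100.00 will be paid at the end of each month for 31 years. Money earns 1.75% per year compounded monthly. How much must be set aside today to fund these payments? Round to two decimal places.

€1,750,429.65

This is an ordinary annuity: 372 payments of €6,100.00 at the end of each month.
Periodic rate r = 0.0175/12 per month; n is counted in months.
PV = PMT × [(1 − (1+r)^−n)/r] = 6,100 × [1 − (1+r)^−372] / r = €1,750,429.65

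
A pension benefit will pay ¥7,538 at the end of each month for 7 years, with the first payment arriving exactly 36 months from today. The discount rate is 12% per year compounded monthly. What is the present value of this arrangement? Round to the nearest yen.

Ordinary annuity of 84 payments, first payment at period 36.
Periodic rate r = 0.12/12 per month; n is counted in months.
The ordinary-annuity PV formula values the stream one period before the first payment (period 35); discount that back 35 periods:
PV₀ = 7,538 × [1 − (1+r)^−84] / r × (1+r)^−35 = ¥301,437

¥301,437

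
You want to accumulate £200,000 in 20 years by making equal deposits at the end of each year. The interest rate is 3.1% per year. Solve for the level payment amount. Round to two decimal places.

Level ordinary annuity; solve FV = PMT × [((1+r)^n − 1)/r] for PMT.
Periodic rate r = 0.031 per year.
With n = 20: PMT = 200,000 / ([((1+r)^n − 1)/r]) = £7,367.74

£7,367.74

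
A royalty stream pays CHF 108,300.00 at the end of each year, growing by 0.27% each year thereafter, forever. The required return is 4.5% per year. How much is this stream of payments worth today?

CHF 2,560,283.69

Periodic rate r = 0.045 per year.
Growing perpetuity (Gordon): PV = PMT₁ / (r − g) = 108,300 / (r − 0.0027) = CHF 2,560,283.69.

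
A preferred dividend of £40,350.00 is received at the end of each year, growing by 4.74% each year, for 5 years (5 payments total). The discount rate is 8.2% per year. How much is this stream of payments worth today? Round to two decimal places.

Periodic rate r = 0.082 per year.
Growing ordinary annuity: PV = PMT₁ × [1 − ((1+g)/(1+r))^n] / (r − g) = 40,350 × [1 − ((1+0.0474)/(1+r))^5] / (r − 0.0474) = £174,910.36.

£174,910.36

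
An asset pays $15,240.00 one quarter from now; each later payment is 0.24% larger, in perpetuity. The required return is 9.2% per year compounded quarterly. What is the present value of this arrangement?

$739,805.83

Periodic rate r = 0.092/4 per quarter.
Growing perpetuity (Gordon): PV = PMT₁ / (r − g) = 15,240 / (r − 0.0024) = $739,805.83.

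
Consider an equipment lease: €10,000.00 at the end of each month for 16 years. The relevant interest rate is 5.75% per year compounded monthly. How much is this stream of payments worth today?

This is an ordinary annuity: 192 payments of €10,000.00 at the end of each month.
Periodic rate r = 0.0575/12 per month; n is counted in months.
PV = PMT × [(1 − (1+r)^−n)/r] = 10,000 × [1 − (1+r)^−192] / r = €1,253,435.25

€1,253,435.25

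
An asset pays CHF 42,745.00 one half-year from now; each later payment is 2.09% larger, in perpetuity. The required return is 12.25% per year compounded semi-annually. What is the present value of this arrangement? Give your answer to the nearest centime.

Periodic rate r = 0.1225/2 per half-year.
Growing perpetuity (Gordon): PV = PMT₁ / (r − g) = 42,745 / (r − 0.0209) = CHF 1,059,355.64.

CHF 1,059,355.64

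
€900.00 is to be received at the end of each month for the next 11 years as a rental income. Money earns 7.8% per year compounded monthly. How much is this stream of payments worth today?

€79,589.33

This is an ordinary annuity: 132 payments of €900.00 at the end of each month.
Periodic rate r = 0.078/12 per month; n is counted in months.
PV = PMT × [(1 − (1+r)^−n)/r] = 900 × [1 − (1+r)^−132] / r = €79,589.33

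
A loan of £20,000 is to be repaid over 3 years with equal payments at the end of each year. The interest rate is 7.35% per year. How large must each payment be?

Level ordinary annuity; solve PV = PMT × [(1 − (1+r)^−n)/r] for PMT.
Periodic rate r = 0.0735 per year.
With n = 3: PMT = 20,000 / ([(1 − (1+r)^−n)/r]) = £7,669.82

£7,669.82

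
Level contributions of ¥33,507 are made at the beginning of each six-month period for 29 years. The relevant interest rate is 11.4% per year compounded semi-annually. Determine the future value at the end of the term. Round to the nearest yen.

This is an annuity due: 58 deposits of ¥33,507 at the beginning of each six-month period.
Periodic rate r = 0.114/2 per half-year; n is counted in half-years.
FV = PMT × [((1+r)^n − 1)/r] × (1+r) = 33,507 × [(1+r)^58 − 1] / r × (1+r) = ¥14,855,585

¥14,855,585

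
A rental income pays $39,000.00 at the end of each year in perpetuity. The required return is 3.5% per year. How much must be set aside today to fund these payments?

Periodic rate r = 0.035 per year.
Level perpetuity: PV = PMT / r = 39,000 / (0.035) = $1,114,285.71.

$1,114,285.71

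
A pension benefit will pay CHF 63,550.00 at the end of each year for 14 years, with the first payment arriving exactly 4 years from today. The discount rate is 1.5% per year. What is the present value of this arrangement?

CHF 762,310.78

Ordinary annuity of 14 payments, first payment at period 4.
Periodic rate r = 0.015 per year.
The ordinary-annuity PV formula values the stream one period before the first payment (period 3); discount that back 3 periods:
PV₀ = 63,550 × [1 − (1+r)^−14] / r × (1+r)^−3 = CHF 762,310.78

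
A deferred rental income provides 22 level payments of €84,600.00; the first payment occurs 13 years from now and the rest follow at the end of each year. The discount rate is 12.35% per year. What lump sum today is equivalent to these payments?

Ordinary annuity of 22 payments, first payment at period 13.
Periodic rate r = 0.1235 per year.
The ordinary-annuity PV formula values the stream one period before the first payment (period 12); discount that back 12 periods:
PV₀ = 84,600 × [1 − (1+r)^−22] / r × (1+r)^−12 = €156,297.81

€156,297.81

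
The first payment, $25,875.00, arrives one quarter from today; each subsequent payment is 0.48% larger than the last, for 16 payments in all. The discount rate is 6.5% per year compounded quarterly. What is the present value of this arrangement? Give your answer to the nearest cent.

Periodic rate r = 0.065/4 per quarter; n is counted in quarters.
Growing ordinary annuity: PV = PMT₁ × [1 − ((1+g)/(1+r))^n] / (r − g) = 25,875 × [1 − ((1+0.0048)/(1+r))^16] / (r − 0.0048) = $374,701.18.

$374,701.18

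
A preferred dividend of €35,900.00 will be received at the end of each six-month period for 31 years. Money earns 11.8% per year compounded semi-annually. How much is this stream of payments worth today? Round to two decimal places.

€591,068.82

This is an ordinary annuity: 62 payments of €35,900.00 at the end of each six-month period.
Periodic rate r = 0.118/2 per half-year; n is counted in half-years.
PV = PMT × [(1 − (1+r)^−n)/r] = 35,900 × [1 − (1+r)^−62] / r = €591,068.82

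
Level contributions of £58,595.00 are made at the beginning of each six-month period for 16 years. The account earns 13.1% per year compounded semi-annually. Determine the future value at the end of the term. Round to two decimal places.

£6,305,932.59

This is an annuity due: 32 deposits of £58,595.00 at the beginning of each six-month period.
Periodic rate r = 0.131/2 per half-year; n is counted in half-years.
FV = PMT × [((1+r)^n − 1)/r] × (1+r) = 58,595 × [(1+r)^32 − 1] / r × (1+r) = £6,305,932.59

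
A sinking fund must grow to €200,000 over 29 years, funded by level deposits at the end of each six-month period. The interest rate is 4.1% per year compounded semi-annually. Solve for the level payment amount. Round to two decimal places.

€1,826.65

Level ordinary annuity; solve FV = PMT × [((1+r)^n − 1)/r] for PMT.
Periodic rate r = 0.041/2 per half-year; n is counted in half-years.
With n = 58: PMT = 200,000 / ([((1+r)^n − 1)/r]) = €1,826.65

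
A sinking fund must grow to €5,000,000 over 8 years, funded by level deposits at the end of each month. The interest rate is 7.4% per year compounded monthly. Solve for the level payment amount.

€38,334.80

Level ordinary annuity; solve FV = PMT × [((1+r)^n − 1)/r] for PMT.
Periodic rate r = 0.074/12 per month; n is counted in months.
With n = 96: PMT = 5,000,000 / ([((1+r)^n − 1)/r]) = €38,334.80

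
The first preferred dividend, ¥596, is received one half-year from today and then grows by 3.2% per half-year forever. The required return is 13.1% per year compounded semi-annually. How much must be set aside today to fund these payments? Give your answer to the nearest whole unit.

¥17,791

Periodic rate r = 0.131/2 per half-year.
Growing perpetuity (Gordon): PV = PMT₁ / (r − g) = 596 / (r − 0.032) = ¥17,791.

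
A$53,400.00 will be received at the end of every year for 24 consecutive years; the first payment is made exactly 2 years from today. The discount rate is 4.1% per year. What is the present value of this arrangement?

A$774,174.28

Ordinary annuity of 24 payments, first payment at period 2.
Periodic rate r = 0.041 per year.
The ordinary-annuity PV formula values the stream one period before the first payment (period 1); discount that back 1 periods:
PV₀ = 53,400 × [1 − (1+r)^−24] / r × (1+r)^−1 = A$774,174.28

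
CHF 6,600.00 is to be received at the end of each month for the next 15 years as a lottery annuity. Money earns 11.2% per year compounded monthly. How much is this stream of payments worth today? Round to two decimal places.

CHF 574,318.95

This is an ordinary annuity: 180 payments of CHF 6,600.00 at the end of each month.
Periodic rate r = 0.112/12 per month; n is counted in months.
PV = PMT × [(1 − (1+r)^−n)/r] = 6,600 × [1 − (1+r)^−180] / r = CHF 574,318.95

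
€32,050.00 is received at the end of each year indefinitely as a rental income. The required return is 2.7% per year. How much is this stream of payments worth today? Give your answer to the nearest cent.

Periodic rate r = 0.027 per year.
Level perpetuity: PV = PMT / r = 32,050 / (0.027) = €1,187,037.04.

€1,187,037.04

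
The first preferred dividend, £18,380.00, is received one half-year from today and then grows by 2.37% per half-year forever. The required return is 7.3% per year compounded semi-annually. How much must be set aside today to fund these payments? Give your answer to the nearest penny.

Periodic rate r = 0.073/2 per half-year.
Growing perpetuity (Gordon): PV = PMT₁ / (r − g) = 18,380 / (r − 0.0237) = £1,435,937.50.

£1,435,937.50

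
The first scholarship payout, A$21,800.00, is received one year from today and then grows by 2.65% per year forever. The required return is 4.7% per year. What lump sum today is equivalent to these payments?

A$1,063,414.63

Periodic rate r = 0.047 per year.
Growing perpetuity (Gordon): PV = PMT₁ / (r − g) = 21,800 / (r − 0.0265) = A$1,063,414.63.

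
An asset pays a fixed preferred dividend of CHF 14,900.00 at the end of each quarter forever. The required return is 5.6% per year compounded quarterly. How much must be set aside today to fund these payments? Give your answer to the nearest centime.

Periodic rate r = 0.056/4 per quarter.
Level perpetuity: PV = PMT / r = 14,900 / (0.056/4) = CHF 1,064,285.71.

CHF 1,064,285.71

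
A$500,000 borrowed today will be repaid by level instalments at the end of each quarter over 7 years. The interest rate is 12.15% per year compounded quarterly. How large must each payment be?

A$26,768.93

Level ordinary annuity; solve PV = PMT × [(1 − (1+r)^−n)/r] for PMT.
Periodic rate r = 0.1215/4 per quarter; n is counted in quarters.
With n = 28: PMT = 500,000 / ([(1 − (1+r)^−n)/r]) = A$26,768.93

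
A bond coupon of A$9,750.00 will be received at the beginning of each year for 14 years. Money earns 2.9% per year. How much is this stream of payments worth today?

A$114,107.09

This is an annuity due: 14 payments of A$9,750.00 at the beginning of each year.
Periodic rate r = 0.029 per year.
PV = PMT × [(1 − (1+r)^−n)/r] × (1+r) = 9,750 × [1 − (1+r)^−14] / r × (1+r) = A$114,107.09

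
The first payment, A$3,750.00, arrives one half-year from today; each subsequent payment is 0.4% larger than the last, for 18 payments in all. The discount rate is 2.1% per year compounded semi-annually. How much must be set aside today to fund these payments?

A$63,268.67

Periodic rate r = 0.021/2 per half-year; n is counted in half-years.
Growing ordinary annuity: PV = PMT₁ × [1 − ((1+g)/(1+r))^n] / (r − g) = 3,750 × [1 − ((1+0.004)/(1+r))^18] / (r − 0.004) = A$63,268.67.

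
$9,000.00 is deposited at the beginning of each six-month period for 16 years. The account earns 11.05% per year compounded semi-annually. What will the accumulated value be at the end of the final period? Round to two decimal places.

$788,913.23

This is an annuity due: 32 deposits of $9,000.00 at the beginning of each six-month period.
Periodic rate r = 0.1105/2 per half-year; n is counted in half-years.
FV = PMT × [((1+r)^n − 1)/r] × (1+r) = 9,000 × [(1+r)^32 − 1] / r × (1+r) = $788,913.23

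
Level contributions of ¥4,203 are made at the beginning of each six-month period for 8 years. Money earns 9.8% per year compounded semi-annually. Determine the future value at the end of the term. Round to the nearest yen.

¥103,462

This is an annuity due: 16 deposits of ¥4,203 at the beginning of each six-month period.
Periodic rate r = 0.098/2 per half-year; n is counted in half-years.
FV = PMT × [((1+r)^n − 1)/r] × (1+r) = 4,203 × [(1+r)^16 − 1] / r × (1+r) = ¥103,462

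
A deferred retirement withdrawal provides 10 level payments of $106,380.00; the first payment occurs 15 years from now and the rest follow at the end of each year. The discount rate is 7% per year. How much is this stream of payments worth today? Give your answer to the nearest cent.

Ordinary annuity of 10 payments, first payment at period 15.
Periodic rate r = 0.07 per year.
The ordinary-annuity PV formula values the stream one period before the first payment (period 14); discount that back 14 periods:
PV₀ = 106,380 × [1 − (1+r)^−10] / r × (1+r)^−14 = $289,764.87

$289,764.87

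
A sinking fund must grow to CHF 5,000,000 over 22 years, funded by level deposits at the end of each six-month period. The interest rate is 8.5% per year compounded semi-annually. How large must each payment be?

Level ordinary annuity; solve FV = PMT × [((1+r)^n − 1)/r] for PMT.
Periodic rate r = 0.085/2 per half-year; n is counted in half-years.
With n = 44: PMT = 5,000,000 / ([((1+r)^n − 1)/r]) = CHF 40,535.40

CHF 40,535.40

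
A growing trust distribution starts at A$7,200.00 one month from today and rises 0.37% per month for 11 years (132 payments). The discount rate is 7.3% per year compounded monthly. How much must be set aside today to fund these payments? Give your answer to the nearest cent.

Periodic rate r = 0.073/12 per month; n is counted in months.
Growing ordinary annuity: PV = PMT₁ × [1 − ((1+g)/(1+r))^n] / (r − g) = 7,200 × [1 − ((1+0.0037)/(1+r))^132] / (r − 0.0037) = A$812,040.18.

A$812,040.18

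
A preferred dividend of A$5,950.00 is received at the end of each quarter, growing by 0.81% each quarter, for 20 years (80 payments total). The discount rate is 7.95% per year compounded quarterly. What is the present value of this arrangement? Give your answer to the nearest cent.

Periodic rate r = 0.0795/4 per quarter; n is counted in quarters.
Growing ordinary annuity: PV = PMT₁ × [1 − ((1+g)/(1+r))^n] / (r − g) = 5,950 × [1 − ((1+0.0081)/(1+r))^80] / (r − 0.0081) = A$305,740.48.

A$305,740.48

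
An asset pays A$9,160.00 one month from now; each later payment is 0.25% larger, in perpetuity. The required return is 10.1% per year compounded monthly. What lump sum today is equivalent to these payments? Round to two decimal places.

A$1,548,169.01

Periodic rate r = 0.101/12 per month.
Growing perpetuity (Gordon): PV = PMT₁ / (r − g) = 9,160 / (r − 0.0025) = A$1,548,169.01.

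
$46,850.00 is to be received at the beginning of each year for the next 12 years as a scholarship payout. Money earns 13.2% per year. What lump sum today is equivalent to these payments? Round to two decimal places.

$311,028.77

This is an annuity due: 12 payments of $46,850.00 at the beginning of each year.
Periodic rate r = 0.132 per year.
PV = PMT × [(1 − (1+r)^−n)/r] × (1+r) = 46,850 × [1 − (1+r)^−12] / r × (1+r) = $311,028.77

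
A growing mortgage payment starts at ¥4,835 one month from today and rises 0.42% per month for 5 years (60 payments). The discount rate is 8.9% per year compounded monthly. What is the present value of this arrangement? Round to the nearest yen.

Periodic rate r = 0.089/12 per month; n is counted in months.
Growing ordinary annuity: PV = PMT₁ × [1 − ((1+g)/(1+r))^n] / (r − g) = 4,835 × [1 − ((1+0.0042)/(1+r))^60] / (r − 0.0042) = ¥262,441.

¥262,441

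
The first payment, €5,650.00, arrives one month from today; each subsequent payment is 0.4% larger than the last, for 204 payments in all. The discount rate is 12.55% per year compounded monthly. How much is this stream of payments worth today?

Periodic rate r = 0.1255/12 per month; n is counted in months.
Growing ordinary annuity: PV = PMT₁ × [1 − ((1+g)/(1+r))^n] / (r − g) = 5,650 × [1 − ((1+0.004)/(1+r))^204] / (r − 0.004) = €638,328.56.

€638,328.56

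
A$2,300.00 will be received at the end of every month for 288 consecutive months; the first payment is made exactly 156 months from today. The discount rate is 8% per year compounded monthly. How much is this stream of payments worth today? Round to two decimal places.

Ordinary annuity of 288 payments, first payment at period 156.
Periodic rate r = 0.08/12 per month; n is counted in months.
The ordinary-annuity PV formula values the stream one period before the first payment (period 155); discount that back 155 periods:
PV₀ = 2,300 × [1 − (1+r)^−288] / r × (1+r)^−155 = A$105,004.85

A$105,004.85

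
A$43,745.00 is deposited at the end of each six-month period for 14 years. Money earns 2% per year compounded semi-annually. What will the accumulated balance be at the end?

This is an ordinary annuity: 28 deposits of A$43,745.00 at the end of each six-month period.
Periodic rate r = 0.02/2 per half-year; n is counted in half-years.
FV = PMT × [((1+r)^n − 1)/r] = 43,745 × [(1+r)^28 − 1] / r = A$1,405,487.33

A$1,405,487.33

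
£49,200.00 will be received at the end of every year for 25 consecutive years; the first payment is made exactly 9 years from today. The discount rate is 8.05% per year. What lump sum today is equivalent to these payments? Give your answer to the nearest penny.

Ordinary annuity of 25 payments, first payment at period 9.
Periodic rate r = 0.0805 per year.
The ordinary-annuity PV formula values the stream one period before the first payment (period 8); discount that back 8 periods:
PV₀ = 49,200 × [1 − (1+r)^−25] / r × (1+r)^−8 = £281,496.69

£281,496.69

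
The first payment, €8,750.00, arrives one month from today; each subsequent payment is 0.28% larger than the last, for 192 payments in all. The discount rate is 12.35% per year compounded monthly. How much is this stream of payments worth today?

Periodic rate r = 0.1235/12 per month; n is counted in months.
Growing ordinary annuity: PV = PMT₁ × [1 − ((1+g)/(1+r))^n] / (r − g) = 8,750 × [1 − ((1+0.0028)/(1+r))^192] / (r − 0.0028) = €888,195.09.

€888,195.09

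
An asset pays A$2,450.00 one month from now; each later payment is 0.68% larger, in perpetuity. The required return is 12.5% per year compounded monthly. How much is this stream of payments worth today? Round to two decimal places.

A$677,419.35

Periodic rate r = 0.125/12 per month.
Growing perpetuity (Gordon): PV = PMT₁ / (r − g) = 2,450 / (r − 0.0068) = A$677,419.35.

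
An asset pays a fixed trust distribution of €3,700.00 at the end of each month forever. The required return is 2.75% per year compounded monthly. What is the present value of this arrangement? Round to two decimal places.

Periodic rate r = 0.0275/12 per month.
Level perpetuity: PV = PMT / r = 3,700 / (0.0275/12) = €1,614,545.45.

€1,614,545.45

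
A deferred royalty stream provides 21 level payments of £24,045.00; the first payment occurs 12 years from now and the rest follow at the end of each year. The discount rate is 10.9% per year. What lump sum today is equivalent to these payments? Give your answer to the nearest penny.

£62,639.04

Ordinary annuity of 21 payments, first payment at period 12.
Periodic rate r = 0.109 per year.
The ordinary-annuity PV formula values the stream one period before the first payment (period 11); discount that back 11 periods:
PV₀ = 24,045 × [1 − (1+r)^−21] / r × (1+r)^−11 = £62,639.04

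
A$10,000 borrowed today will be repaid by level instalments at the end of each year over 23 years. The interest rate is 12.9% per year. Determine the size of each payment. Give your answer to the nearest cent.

A$1,374.36

Level ordinary annuity; solve PV = PMT × [(1 − (1+r)^−n)/r] for PMT.
Periodic rate r = 0.129 per year.
With n = 23: PMT = 10,000 / ([(1 − (1+r)^−n)/r]) = A$1,374.36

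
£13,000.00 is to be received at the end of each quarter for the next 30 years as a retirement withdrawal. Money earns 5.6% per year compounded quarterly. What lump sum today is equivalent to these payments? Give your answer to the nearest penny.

This is an ordinary annuity: 120 payments of £13,000.00 at the end of each quarter.
Periodic rate r = 0.056/4 per quarter; n is counted in quarters.
PV = PMT × [(1 − (1+r)^−n)/r] = 13,000 × [1 − (1+r)^−120] / r = £753,481.68

£753,481.68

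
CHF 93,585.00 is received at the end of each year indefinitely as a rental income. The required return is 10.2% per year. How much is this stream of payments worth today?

Periodic rate r = 0.102 per year.
Level perpetuity: PV = PMT / r = 93,585 / (0.102) = CHF 917,500.00.

CHF 917,500.00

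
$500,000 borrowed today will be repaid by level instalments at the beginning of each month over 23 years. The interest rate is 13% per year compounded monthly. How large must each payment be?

Level annuity due; solve PV = PMT × [(1 − (1+r)^−n)/r] × (1+r) for PMT.
Periodic rate r = 0.13/12 per month; n is counted in months.
With n = 276: PMT = 500,000 / ([(1 − (1+r)^−n)/r] × (1+r)) = $5,647.20

$5,647.20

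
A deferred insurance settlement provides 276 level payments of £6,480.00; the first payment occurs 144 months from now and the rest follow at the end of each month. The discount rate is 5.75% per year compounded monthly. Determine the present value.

Ordinary annuity of 276 payments, first payment at period 144.
Periodic rate r = 0.0575/12 per month; n is counted in months.
The ordinary-annuity PV formula values the stream one period before the first payment (period 143); discount that back 143 periods:
PV₀ = 6,480 × [1 − (1+r)^−276] / r × (1+r)^−143 = £500,191.64

£500,191.64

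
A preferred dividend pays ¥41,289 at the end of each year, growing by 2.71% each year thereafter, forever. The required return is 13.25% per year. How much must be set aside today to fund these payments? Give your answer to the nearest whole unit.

¥391,736

Periodic rate r = 0.1325 per year.
Growing perpetuity (Gordon): PV = PMT₁ / (r − g) = 41,289 / (r − 0.0271) = ¥391,736.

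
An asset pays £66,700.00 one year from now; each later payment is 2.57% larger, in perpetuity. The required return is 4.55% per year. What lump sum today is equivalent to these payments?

£3,368,686.87

Periodic rate r = 0.0455 per year.
Growing perpetuity (Gordon): PV = PMT₁ / (r − g) = 66,700 / (r − 0.0257) = £3,368,686.87.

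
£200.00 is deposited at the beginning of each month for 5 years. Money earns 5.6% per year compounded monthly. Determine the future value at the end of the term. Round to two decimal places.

£13,875.95

This is an annuity due: 60 deposits of £200.00 at the beginning of each month.
Periodic rate r = 0.056/12 per month; n is counted in months.
FV = PMT × [((1+r)^n − 1)/r] × (1+r) = 200 × [(1+r)^60 − 1] / r × (1+r) = £13,875.95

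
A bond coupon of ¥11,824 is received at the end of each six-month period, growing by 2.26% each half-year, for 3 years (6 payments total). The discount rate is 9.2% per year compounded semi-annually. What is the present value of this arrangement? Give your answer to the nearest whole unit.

¥64,142

Periodic rate r = 0.092/2 per half-year; n is counted in half-years.
Growing ordinary annuity: PV = PMT₁ × [1 − ((1+g)/(1+r))^n] / (r − g) = 11,824 × [1 − ((1+0.0226)/(1+r))^6] / (r − 0.0226) = ¥64,142.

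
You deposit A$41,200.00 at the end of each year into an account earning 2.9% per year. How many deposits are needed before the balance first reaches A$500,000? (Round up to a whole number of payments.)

11 payments

Periodic rate r = 0.029 per year.
Ordinary annuity FV: 500,000 = 41,200 × [((1+r)^n − 1)/r].
(1+r)^n = 1 + 500,000 × r / 41,200, so n = ln(1 + 500,000·r/41,200) / ln(1+r) = 10.55.
Round up to a whole number of payments: n = 11.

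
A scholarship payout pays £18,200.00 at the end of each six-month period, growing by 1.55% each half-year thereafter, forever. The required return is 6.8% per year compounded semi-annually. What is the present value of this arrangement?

Periodic rate r = 0.068/2 per half-year.
Growing perpetuity (Gordon): PV = PMT₁ / (r − g) = 18,200 / (r − 0.0155) = £983,783.78.

£983,783.78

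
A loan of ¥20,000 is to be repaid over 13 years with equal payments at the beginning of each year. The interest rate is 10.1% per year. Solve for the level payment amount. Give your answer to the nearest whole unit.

¥2,571

Level annuity due; solve PV = PMT × [(1 − (1+r)^−n)/r] × (1+r) for PMT.
Periodic rate r = 0.101 per year.
With n = 13: PMT = 20,000 / ([(1 − (1+r)^−n)/r] × (1+r)) = ¥2,571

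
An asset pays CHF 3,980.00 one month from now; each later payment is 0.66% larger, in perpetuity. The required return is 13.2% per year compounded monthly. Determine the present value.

CHF 904,545.45

Periodic rate r = 0.132/12 per month.
Growing perpetuity (Gordon): PV = PMT₁ / (r − g) = 3,980 / (r − 0.0066) = CHF 904,545.45.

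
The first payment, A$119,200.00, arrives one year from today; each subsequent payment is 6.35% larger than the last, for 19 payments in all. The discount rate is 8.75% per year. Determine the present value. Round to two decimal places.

Periodic rate r = 0.0875 per year.
Growing ordinary annuity: PV = PMT₁ × [1 − ((1+g)/(1+r))^n] / (r − g) = 119,200 × [1 − ((1+0.0635)/(1+r))^19] / (r − 0.0635) = A$1,716,382.31.

A$1,716,382.31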